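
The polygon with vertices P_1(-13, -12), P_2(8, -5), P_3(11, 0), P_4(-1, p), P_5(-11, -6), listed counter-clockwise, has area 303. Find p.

15

The doubled signed area Σ (x_i y_{i+1} − x_{i+1} y_i) is linear in p.
With p=0 it equals 276; the coefficient of p is 22 (from the two edges through P_4).
So 22·p + 276 = 2·303 = 606 ⇒ p = 15.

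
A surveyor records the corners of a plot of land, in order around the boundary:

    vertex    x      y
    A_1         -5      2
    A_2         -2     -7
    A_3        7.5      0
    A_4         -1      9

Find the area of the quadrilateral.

101

Σ = (39) + (52.5) + (67.5) + (43) = 202
Area = |Σ|/2 = 101.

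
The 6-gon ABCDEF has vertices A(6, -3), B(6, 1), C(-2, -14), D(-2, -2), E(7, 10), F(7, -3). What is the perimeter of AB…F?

62

|AB| = √((0)² + (4)²) = √16 = 4
|BC| = √((-8)² + (-15)²) = √289 = 17
|CD| = √((0)² + (12)²) = √144 = 12
|DE| = √((9)² + (12)²) = √225 = 15
|EF| = √((0)² + (-13)²) = √169 = 13
|FA| = √((-1)² + (0)²) = √1 = 1
Perimeter = 4 + 17 + 12 + 15 + 13 + 1 = 62.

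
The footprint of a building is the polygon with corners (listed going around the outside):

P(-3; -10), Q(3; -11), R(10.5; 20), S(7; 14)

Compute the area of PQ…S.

Apply Gauss's area formula: 2A = Σ (x_i·y_{i+1} − x_{i+1}·y_i), indices taken mod 4.
Σ = (63) + (175.5) + (7) + (-28) = 217.5
Area = |Σ|/2 = 108.75.

108.75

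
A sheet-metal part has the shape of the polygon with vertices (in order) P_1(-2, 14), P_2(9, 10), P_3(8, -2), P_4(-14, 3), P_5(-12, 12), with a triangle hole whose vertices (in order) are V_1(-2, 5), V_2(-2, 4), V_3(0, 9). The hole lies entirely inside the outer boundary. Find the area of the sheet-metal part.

261

Outer boundary:
Apply Gauss's area formula: 2A = Σ (x_i·y_{i+1} − x_{i+1}·y_i), indices taken mod 5.
P_1→P_2: (-2)(10) − (9)(14) = -146
P_2→P_3: (9)(-2) − (8)(10) = -98
P_3→P_4: (8)(3) − (-14)(-2) = -4
P_4→P_5: (-14)(12) − (-12)(3) = -132
P_5→P_1: (-12)(14) − (-2)(12) = -144
Σ = -524
Area = |Σ|/2 = 262.
Hole:
Apply the shoelace formula: 2A = Σ (x_i·y_{i+1} − x_{i+1}·y_i), indices taken mod 3.
Σ = (2) + (-18) + (18) = 2
Area = |Σ|/2 = 1.
Net area = 262 − 1 = 261.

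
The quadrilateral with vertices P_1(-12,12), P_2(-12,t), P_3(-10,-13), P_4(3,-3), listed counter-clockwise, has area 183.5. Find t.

The doubled signed area Σ (x_i y_{i+1} − x_{i+1} y_i) is linear in t.
With t=0 it equals 369; the coefficient of t is -2 (from the two edges through P_2).
So -2·t + 369 = 2·183.5 = 367 ⇒ t = 1.

1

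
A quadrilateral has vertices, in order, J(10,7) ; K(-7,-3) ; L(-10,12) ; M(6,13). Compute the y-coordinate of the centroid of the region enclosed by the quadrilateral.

1552/231

Apply the surveyor's formula. First the cross-terms c_i = x_i·y_{i+1} − x_{i+1}·y_i:
  19, -114, -202, -88  ⇒  2A = -385, A = -192.5.
Then Σ (y_i + y_{i+1})·c_i = -7760, so ȳ = -7760 / (6·(-192.5)) = 1552/231.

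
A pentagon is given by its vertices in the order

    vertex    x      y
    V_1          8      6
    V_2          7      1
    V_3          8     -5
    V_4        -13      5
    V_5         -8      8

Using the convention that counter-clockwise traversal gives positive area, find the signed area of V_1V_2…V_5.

Apply Gauss's area formula: 2A = Σ (x_i·y_{i+1} − x_{i+1}·y_i), indices taken mod 5.
Σ = (-34) + (-43) + (-25) + (-64) + (-112) = -278
Signed area = Σ/2 = -139 (negative ⇒ clockwise traversal).

-139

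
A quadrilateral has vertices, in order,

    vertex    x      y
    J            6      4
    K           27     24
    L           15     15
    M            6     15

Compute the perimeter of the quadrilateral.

|JK| = √((21)² + (20)²) = √841 = 29
|KL| = √((-12)² + (-9)²) = √225 = 15
|LM| = √((-9)² + (0)²) = √81 = 9
|MJ| = √((0)² + (-11)²) = √121 = 11
Perimeter = 29 + 15 + 9 + 11 = 64.

64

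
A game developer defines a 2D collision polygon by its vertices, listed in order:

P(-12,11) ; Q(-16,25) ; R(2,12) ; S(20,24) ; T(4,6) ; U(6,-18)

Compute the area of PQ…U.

P→Q: (-12)(25) − (-16)(11) = -124
Q→R: (-16)(12) − (2)(25) = -242
R→S: (2)(24) − (20)(12) = -192
S→T: (20)(6) − (4)(24) = 24
T→U: (4)(-18) − (6)(6) = -108
U→P: (6)(11) − (-12)(-18) = -150
Σ = -792
Area = |Σ|/2 = 396.

396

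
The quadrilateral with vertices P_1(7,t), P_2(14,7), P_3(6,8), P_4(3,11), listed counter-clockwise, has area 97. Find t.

Write out the shoelace sum; only the two edges meeting at P_1 involve t:
2·Area = [(3·t − 7·11) + (7·7 − 14·t)] + 112
       = -11·t + 84 = 194
⇒ t = -10.

-10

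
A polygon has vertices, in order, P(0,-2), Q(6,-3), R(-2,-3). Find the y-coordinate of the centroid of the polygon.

Apply the surveyor's formula. First the cross-terms c_i = x_i·y_{i+1} − x_{i+1}·y_i:
  12, -24, 4  ⇒  2A = -8, A = -4.
Then Σ (y_i + y_{i+1})·c_i = 64, so ȳ = 64 / (6·(-4)) = -8/3.

-8/3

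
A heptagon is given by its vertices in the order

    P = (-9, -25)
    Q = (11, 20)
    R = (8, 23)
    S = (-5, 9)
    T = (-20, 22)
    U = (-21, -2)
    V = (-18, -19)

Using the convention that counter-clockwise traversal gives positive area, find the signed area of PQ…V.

Apply the shoelace (surveyor's) formula: 2A = Σ (x_i·y_{i+1} − x_{i+1}·y_i), indices taken mod 7.
Cross-terms: 95, 93, 187, 70, 502, 363, 279  ⇒  Σ = 1589
Signed area = Σ/2 = 794.5 (positive ⇒ counter-clockwise traversal).

794.5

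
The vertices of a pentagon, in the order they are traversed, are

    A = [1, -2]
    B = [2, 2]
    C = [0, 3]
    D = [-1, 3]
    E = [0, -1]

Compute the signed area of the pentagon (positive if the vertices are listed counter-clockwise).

8.5

Cross-terms: 6, 6, 3, 1, 1  ⇒  Σ = 17
Signed area = Σ/2 = 8.5 (positive ⇒ counter-clockwise traversal).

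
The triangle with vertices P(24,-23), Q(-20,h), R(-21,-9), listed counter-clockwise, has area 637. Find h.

Write out the shoelace sum; only the two edges meeting at Q involve h:
2·Area = [(24·h − (-20)·(-23)) + ((-20)·(-9) − (-21)·h)] + 699
       = 45·h + 419 = 1274
⇒ h = 19.

19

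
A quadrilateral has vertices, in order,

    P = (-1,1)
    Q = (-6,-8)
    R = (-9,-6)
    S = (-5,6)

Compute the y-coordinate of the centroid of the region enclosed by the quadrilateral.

-59/45

Apply the shoelace formula. First the cross-terms c_i = x_i·y_{i+1} − x_{i+1}·y_i:
  14, -36, -84, 1  ⇒  2A = -105, A = -52.5.
Then Σ (y_i + y_{i+1})·c_i = 413, so ȳ = 413 / (6·(-52.5)) = -59/45.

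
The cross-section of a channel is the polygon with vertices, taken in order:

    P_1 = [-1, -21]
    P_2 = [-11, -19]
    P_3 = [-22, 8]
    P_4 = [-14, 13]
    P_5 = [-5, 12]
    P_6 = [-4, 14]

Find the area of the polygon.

P_1→P_2: (-1)(-19) − (-11)(-21) = -212
P_2→P_3: (-11)(8) − (-22)(-19) = -506
P_3→P_4: (-22)(13) − (-14)(8) = -174
P_4→P_5: (-14)(12) − (-5)(13) = -103
P_5→P_6: (-5)(14) − (-4)(12) = -22
P_6→P_1: (-4)(-21) − (-1)(14) = 98
Σ = -919
Area = |Σ|/2 = 459.5.

459.5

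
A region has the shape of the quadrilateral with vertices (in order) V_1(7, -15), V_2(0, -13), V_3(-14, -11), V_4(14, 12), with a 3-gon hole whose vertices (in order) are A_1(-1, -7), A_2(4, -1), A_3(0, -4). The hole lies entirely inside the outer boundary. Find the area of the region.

286

Outer boundary:
Apply the surveyor's formula: 2A = Σ (x_i·y_{i+1} − x_{i+1}·y_i), indices taken mod 4.
Σ = (-91) + (-182) + (-14) + (-294) = -581
Area = |Σ|/2 = 290.5.
Hole:
Apply the surveyor's formula: 2A = Σ (x_i·y_{i+1} − x_{i+1}·y_i), indices taken mod 3.
A_1→A_2: (-1)(-1) − (4)(-7) = 29
A_2→A_3: (4)(-4) − (0)(-1) = -16
A_3→A_1: (0)(-7) − (-1)(-4) = -4
Σ = 9
Area = |Σ|/2 = 4.5.
Net area = 290.5 − 4.5 = 286.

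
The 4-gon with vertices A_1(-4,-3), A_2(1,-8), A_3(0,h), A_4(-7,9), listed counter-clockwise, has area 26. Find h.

The doubled signed area Σ (x_i y_{i+1} − x_{i+1} y_i) is linear in h.
With h=0 it equals 92; the coefficient of h is 8 (from the two edges through A_3).
So 8·h + 92 = 2·26 = 52 ⇒ h = -5.

-5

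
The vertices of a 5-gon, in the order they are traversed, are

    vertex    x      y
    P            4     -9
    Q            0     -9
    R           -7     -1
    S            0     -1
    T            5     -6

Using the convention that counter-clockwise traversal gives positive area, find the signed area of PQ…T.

-54

Apply the shoelace (surveyor's) formula: 2A = Σ (x_i·y_{i+1} − x_{i+1}·y_i), indices taken mod 5.
P→Q: (4)(-9) − (0)(-9) = -36
Q→R: (0)(-1) − (-7)(-9) = -63
R→S: (-7)(-1) − (0)(-1) = 7
S→T: (0)(-6) − (5)(-1) = 5
T→P: (5)(-9) − (4)(-6) = -21
Σ = -108
Signed area = Σ/2 = -54 (negative ⇒ clockwise traversal).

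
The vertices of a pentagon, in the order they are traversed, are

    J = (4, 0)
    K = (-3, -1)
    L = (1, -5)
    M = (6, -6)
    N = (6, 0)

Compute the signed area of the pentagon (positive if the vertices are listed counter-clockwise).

36

Apply the shoelace (surveyor's) formula: 2A = Σ (x_i·y_{i+1} − x_{i+1}·y_i), indices taken mod 5.
Cross-terms: -4, 16, 24, 36, 0  ⇒  Σ = 72
Signed area = Σ/2 = 36 (positive ⇒ counter-clockwise traversal).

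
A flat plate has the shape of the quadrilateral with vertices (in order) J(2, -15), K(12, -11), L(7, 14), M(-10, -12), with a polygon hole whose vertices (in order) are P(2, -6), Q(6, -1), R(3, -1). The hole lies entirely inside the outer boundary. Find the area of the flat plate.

Outer boundary:
Σ = (158) + (245) + (56) + (174) = 633
Area = |Σ|/2 = 316.5.
Hole:
Apply the shoelace formula: 2A = Σ (x_i·y_{i+1} − x_{i+1}·y_i), indices taken mod 3.
Σ = (34) + (-3) + (-16) = 15
Area = |Σ|/2 = 7.5.
Net area = 316.5 − 7.5 = 309.

309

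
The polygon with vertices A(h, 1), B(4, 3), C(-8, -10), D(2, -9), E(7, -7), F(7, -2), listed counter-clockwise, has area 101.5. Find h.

8

Write out the shoelace sum; only the two edges meeting at A involve h:
2·Area = [(7·1 − h·(-2)) + (h·3 − 4·1)] + 160
       = 5·h + 163 = 203
⇒ h = 8.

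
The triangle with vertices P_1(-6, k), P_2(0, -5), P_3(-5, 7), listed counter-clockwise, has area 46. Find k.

-9

The doubled signed area Σ (x_i y_{i+1} − x_{i+1} y_i) is linear in k.
With k=0 it equals 47; the coefficient of k is -5 (from the two edges through P_1).
So -5·k + 47 = 2·46 = 92 ⇒ k = -9.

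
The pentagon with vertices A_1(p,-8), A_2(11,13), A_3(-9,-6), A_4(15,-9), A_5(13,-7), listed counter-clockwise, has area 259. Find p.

15

The doubled signed area Σ (x_i y_{i+1} − x_{i+1} y_i) is linear in p.
With p=0 it equals 218; the coefficient of p is 20 (from the two edges through A_1).
So 20·p + 218 = 2·259 = 518 ⇒ p = 15.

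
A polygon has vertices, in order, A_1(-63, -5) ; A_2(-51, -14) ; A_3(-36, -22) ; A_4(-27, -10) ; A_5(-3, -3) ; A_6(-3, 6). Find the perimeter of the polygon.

|A_1A_2| = √((12)² + (-9)²) = √225 = 15
|A_2A_3| = √((15)² + (-8)²) = √289 = 17
|A_3A_4| = √((9)² + (12)²) = √225 = 15
|A_4A_5| = √((24)² + (7)²) = √625 = 25
|A_5A_6| = √((0)² + (9)²) = √81 = 9
|A_6A_1| = √((-60)² + (-11)²) = √3721 = 61
Perimeter = 15 + 17 + 15 + 25 + 9 + 61 = 142.

142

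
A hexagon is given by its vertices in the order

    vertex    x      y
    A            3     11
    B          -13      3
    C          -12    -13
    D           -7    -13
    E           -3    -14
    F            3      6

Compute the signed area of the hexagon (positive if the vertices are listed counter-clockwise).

Σ = (152) + (205) + (65) + (59) + (24) + (15) = 520
Signed area = Σ/2 = 260 (positive ⇒ counter-clockwise traversal).

260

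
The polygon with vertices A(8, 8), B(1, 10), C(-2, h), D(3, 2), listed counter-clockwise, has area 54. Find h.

The doubled signed area Σ (x_i y_{i+1} − x_{i+1} y_i) is linear in h.
With h=0 it equals 96; the coefficient of h is -2 (from the two edges through C).
So -2·h + 96 = 2·54 = 108 ⇒ h = -6.

-6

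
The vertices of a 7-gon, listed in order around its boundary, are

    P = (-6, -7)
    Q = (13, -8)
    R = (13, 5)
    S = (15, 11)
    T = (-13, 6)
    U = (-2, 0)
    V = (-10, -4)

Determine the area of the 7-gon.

337.5

P→Q: (-6)(-8) − (13)(-7) = 139
Q→R: (13)(5) − (13)(-8) = 169
R→S: (13)(11) − (15)(5) = 68
S→T: (15)(6) − (-13)(11) = 233
T→U: (-13)(0) − (-2)(6) = 12
U→V: (-2)(-4) − (-10)(0) = 8
V→P: (-10)(-7) − (-6)(-4) = 46
Σ = 675
Area = |Σ|/2 = 337.5.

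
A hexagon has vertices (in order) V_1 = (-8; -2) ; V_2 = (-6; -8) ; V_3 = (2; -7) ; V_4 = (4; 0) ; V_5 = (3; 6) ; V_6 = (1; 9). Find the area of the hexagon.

126.5

Apply the shoelace (surveyor's) formula: 2A = Σ (x_i·y_{i+1} − x_{i+1}·y_i), indices taken mod 6.
Cross-terms: 52, 58, 28, 24, 21, 70  ⇒  Σ = 253
Area = |Σ|/2 = 126.5.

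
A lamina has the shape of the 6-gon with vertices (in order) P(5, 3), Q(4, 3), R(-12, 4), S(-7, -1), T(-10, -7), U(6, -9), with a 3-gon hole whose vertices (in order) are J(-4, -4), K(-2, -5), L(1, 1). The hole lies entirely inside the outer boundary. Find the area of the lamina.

157

Outer boundary:
Apply Gauss's area formula: 2A = Σ (x_i·y_{i+1} − x_{i+1}·y_i), indices taken mod 6.
Σ = (3) + (52) + (40) + (39) + (132) + (63) = 329
Area = |Σ|/2 = 164.5.
Hole:
Cross-terms: 12, 3, 0  ⇒  Σ = 15
Area = |Σ|/2 = 7.5.
Net area = 164.5 − 7.5 = 157.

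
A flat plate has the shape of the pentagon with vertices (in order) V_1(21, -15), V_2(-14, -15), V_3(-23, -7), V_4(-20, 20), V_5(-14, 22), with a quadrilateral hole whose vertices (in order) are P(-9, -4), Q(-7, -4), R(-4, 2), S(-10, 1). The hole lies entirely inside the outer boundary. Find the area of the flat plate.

Outer boundary:
Apply the shoelace (surveyor's) formula: 2A = Σ (x_i·y_{i+1} − x_{i+1}·y_i), indices taken mod 5.
Σ = (-525) + (-247) + (-600) + (-160) + (-252) = -1784
Area = |Σ|/2 = 892.
Hole:
Cross-terms: 8, -30, 16, 49  ⇒  Σ = 43
Area = |Σ|/2 = 21.5.
Net area = 892 − 21.5 = 870.5.

870.5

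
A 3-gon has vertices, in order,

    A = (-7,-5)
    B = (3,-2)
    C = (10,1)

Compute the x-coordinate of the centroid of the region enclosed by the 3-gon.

Apply the shoelace (surveyor's) formula. First the cross-terms c_i = x_i·y_{i+1} − x_{i+1}·y_i:
  29, 23, -43  ⇒  2A = 9, A = 4.5.
Then Σ (x_i + x_{i+1})·c_i = 54, so x̄ = 54 / (6·4.5) = 2.

2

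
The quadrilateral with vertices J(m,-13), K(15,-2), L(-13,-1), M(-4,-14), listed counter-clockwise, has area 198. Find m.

Write out the shoelace sum; only the two edges meeting at J involve m:
2·Area = [((-4)·(-13) − m·(-14)) + (m·(-2) − 15·(-13))] + 137
       = 12·m + 384 = 396
⇒ m = 1.

1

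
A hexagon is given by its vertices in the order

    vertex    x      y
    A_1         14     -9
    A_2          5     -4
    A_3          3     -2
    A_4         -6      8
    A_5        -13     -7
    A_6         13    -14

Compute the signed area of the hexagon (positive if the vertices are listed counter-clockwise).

Σ = (-11) + (2) + (12) + (146) + (273) + (79) = 501
Signed area = Σ/2 = 250.5 (positive ⇒ counter-clockwise traversal).

250.5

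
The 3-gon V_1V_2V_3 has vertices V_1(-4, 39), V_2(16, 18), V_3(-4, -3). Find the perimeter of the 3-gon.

100

|V_1V_2| = √((20)² + (-21)²) = √841 = 29
|V_2V_3| = √((-20)² + (-21)²) = √841 = 29
|V_3V_1| = √((0)² + (42)²) = √1764 = 42
Perimeter = 29 + 29 + 42 = 100.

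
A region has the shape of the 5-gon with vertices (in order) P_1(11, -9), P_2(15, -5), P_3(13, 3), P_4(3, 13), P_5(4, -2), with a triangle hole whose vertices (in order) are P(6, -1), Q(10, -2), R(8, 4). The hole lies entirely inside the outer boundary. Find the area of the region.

Outer boundary:
Apply the shoelace formula: 2A = Σ (x_i·y_{i+1} − x_{i+1}·y_i), indices taken mod 5.
P_1→P_2: (11)(-5) − (15)(-9) = 80
P_2→P_3: (15)(3) − (13)(-5) = 110
P_3→P_4: (13)(13) − (3)(3) = 160
P_4→P_5: (3)(-2) − (4)(13) = -58
P_5→P_1: (4)(-9) − (11)(-2) = -14
Σ = 278
Area = |Σ|/2 = 139.
Hole:
Σ = (-2) + (56) + (-32) = 22
Area = |Σ|/2 = 11.
Net area = 139 − 11 = 128.

128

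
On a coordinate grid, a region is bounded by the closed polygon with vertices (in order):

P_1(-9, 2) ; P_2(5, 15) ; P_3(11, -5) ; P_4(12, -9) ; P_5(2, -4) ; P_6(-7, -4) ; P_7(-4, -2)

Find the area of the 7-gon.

Σ = (-145) + (-190) + (-39) + (-30) + (-36) + (-2) + (-26) = -468
Area = |Σ|/2 = 234.

234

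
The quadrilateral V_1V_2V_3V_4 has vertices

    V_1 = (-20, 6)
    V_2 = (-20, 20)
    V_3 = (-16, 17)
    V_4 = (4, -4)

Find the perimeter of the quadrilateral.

|V_1V_2| = √((0)² + (14)²) = √196 = 14
|V_2V_3| = √((4)² + (-3)²) = √25 = 5
|V_3V_4| = √((20)² + (-21)²) = √841 = 29
|V_4V_1| = √((-24)² + (10)²) = √676 = 26
Perimeter = 14 + 5 + 29 + 26 = 74.

74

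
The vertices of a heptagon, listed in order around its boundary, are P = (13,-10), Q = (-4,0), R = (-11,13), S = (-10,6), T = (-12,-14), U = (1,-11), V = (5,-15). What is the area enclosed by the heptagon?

257.5

Cross-terms: -40, -52, 64, 212, 146, 40, 145  ⇒  Σ = 515
Area = |Σ|/2 = 257.5.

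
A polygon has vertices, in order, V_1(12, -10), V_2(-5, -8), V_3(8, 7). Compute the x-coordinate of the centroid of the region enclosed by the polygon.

Apply the surveyor's formula. First the cross-terms c_i = x_i·y_{i+1} − x_{i+1}·y_i:
  -146, 29, -164  ⇒  2A = -281, A = -140.5.
Then Σ (x_i + x_{i+1})·c_i = -4215, so x̄ = -4215 / (6·(-140.5)) = 5.

5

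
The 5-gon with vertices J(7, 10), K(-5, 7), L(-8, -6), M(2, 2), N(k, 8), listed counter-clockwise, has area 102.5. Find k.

8

Write out the shoelace sum; only the two edges meeting at N involve k:
2·Area = [(2·8 − k·2) + (k·10 − 7·8)] + 181
       = 8·k + 141 = 205
⇒ k = 8.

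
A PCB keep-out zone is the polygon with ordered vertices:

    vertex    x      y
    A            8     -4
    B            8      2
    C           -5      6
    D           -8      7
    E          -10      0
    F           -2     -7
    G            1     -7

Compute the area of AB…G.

Apply the surveyor's formula: 2A = Σ (x_i·y_{i+1} − x_{i+1}·y_i), indices taken mod 7.
Σ = (48) + (58) + (13) + (70) + (70) + (21) + (52) = 332
Area = |Σ|/2 = 166.

166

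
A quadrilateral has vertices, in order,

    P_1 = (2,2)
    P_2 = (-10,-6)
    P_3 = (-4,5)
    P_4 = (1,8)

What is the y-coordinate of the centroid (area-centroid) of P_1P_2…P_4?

193/117

Apply the shoelace formula. First the cross-terms c_i = x_i·y_{i+1} − x_{i+1}·y_i:
  8, -74, -37, -14  ⇒  2A = -117, A = -58.5.
Then Σ (y_i + y_{i+1})·c_i = -579, so ȳ = -579 / (6·(-58.5)) = 193/117.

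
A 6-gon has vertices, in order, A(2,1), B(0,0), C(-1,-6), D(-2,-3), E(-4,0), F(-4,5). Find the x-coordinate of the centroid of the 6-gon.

Apply the shoelace (surveyor's) formula. First the cross-terms c_i = x_i·y_{i+1} − x_{i+1}·y_i:
  0, 0, -9, -12, -20, -14  ⇒  2A = -55, A = -27.5.
Then Σ (x_i + x_{i+1})·c_i = 287, so x̄ = 287 / (6·(-27.5)) = -287/165.

-287/165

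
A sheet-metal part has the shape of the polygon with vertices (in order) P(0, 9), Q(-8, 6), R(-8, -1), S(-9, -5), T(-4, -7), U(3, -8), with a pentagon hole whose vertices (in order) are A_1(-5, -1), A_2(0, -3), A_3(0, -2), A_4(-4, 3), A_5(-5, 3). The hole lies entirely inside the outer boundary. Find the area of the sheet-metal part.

126

Outer boundary:
Apply the shoelace formula: 2A = Σ (x_i·y_{i+1} − x_{i+1}·y_i), indices taken mod 6.
Cross-terms: 72, 56, 31, 43, 53, 27  ⇒  Σ = 282
Area = |Σ|/2 = 141.
Hole:
Σ = (15) + (0) + (-8) + (3) + (20) = 30
Area = |Σ|/2 = 15.
Net area = 141 − 15 = 126.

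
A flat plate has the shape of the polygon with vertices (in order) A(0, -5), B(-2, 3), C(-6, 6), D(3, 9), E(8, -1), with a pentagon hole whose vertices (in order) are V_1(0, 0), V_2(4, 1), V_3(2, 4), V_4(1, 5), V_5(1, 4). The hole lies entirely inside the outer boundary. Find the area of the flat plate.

86

Outer boundary:
A→B: (0)(3) − (-2)(-5) = -10
B→C: (-2)(6) − (-6)(3) = 6
C→D: (-6)(9) − (3)(6) = -72
D→E: (3)(-1) − (8)(9) = -75
E→A: (8)(-5) − (0)(-1) = -40
Σ = -191
Area = |Σ|/2 = 95.5.
Hole:
Apply the shoelace (surveyor's) formula: 2A = Σ (x_i·y_{i+1} − x_{i+1}·y_i), indices taken mod 5.
Σ = (0) + (14) + (6) + (-1) + (0) = 19
Area = |Σ|/2 = 9.5.
Net area = 95.5 − 9.5 = 86.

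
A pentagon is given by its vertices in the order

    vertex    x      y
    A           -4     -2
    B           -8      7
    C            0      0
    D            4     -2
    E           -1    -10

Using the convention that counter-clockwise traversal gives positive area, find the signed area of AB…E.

Apply Gauss's area formula: 2A = Σ (x_i·y_{i+1} − x_{i+1}·y_i), indices taken mod 5.
Cross-terms: -44, 0, 0, -42, -38  ⇒  Σ = -124
Signed area = Σ/2 = -62 (negative ⇒ clockwise traversal).

-62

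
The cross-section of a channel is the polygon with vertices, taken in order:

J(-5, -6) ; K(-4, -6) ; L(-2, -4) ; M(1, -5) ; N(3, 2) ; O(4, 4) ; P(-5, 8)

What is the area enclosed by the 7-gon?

Apply the shoelace formula: 2A = Σ (x_i·y_{i+1} − x_{i+1}·y_i), indices taken mod 7.
Σ = (6) + (4) + (14) + (17) + (4) + (52) + (70) = 167
Area = |Σ|/2 = 83.5.

83.5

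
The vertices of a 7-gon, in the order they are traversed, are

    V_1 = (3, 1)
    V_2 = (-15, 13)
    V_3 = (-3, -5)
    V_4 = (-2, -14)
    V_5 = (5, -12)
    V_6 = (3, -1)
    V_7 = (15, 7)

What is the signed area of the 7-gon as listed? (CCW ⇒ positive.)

177.5

Apply the shoelace formula: 2A = Σ (x_i·y_{i+1} − x_{i+1}·y_i), indices taken mod 7.
Σ = (54) + (114) + (32) + (94) + (31) + (36) + (-6) = 355
Signed area = Σ/2 = 177.5 (positive ⇒ counter-clockwise traversal).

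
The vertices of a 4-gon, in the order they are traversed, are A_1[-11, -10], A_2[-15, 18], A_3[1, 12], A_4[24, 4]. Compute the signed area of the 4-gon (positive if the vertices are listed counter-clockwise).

Apply the surveyor's formula: 2A = Σ (x_i·y_{i+1} − x_{i+1}·y_i), indices taken mod 4.
A_1→A_2: (-11)(18) − (-15)(-10) = -348
A_2→A_3: (-15)(12) − (1)(18) = -198
A_3→A_4: (1)(4) − (24)(12) = -284
A_4→A_1: (24)(-10) − (-11)(4) = -196
Σ = -1026
Signed area = Σ/2 = -513 (negative ⇒ clockwise traversal).

-513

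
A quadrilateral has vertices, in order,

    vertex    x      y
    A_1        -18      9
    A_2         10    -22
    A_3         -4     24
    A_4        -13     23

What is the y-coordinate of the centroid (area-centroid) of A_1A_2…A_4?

1078/195

Apply Gauss's area formula. First the cross-terms c_i = x_i·y_{i+1} − x_{i+1}·y_i:
  306, 152, 220, 297  ⇒  2A = 975, A = 487.5.
Then Σ (y_i + y_{i+1})·c_i = 16170, so ȳ = 16170 / (6·487.5) = 1078/195.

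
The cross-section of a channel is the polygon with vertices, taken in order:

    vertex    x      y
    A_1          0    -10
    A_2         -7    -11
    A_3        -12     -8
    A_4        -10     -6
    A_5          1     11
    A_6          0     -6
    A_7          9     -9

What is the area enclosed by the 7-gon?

150

Σ = (-70) + (-76) + (-8) + (-104) + (-6) + (54) + (-90) = -300
Area = |Σ|/2 = 150.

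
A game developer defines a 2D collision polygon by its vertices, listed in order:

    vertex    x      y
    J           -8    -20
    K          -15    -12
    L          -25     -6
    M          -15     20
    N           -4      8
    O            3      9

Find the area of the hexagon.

Apply Gauss's area formula: 2A = Σ (x_i·y_{i+1} − x_{i+1}·y_i), indices taken mod 6.
J→K: (-8)(-12) − (-15)(-20) = -204
K→L: (-15)(-6) − (-25)(-12) = -210
L→M: (-25)(20) − (-15)(-6) = -590
M→N: (-15)(8) − (-4)(20) = -40
N→O: (-4)(9) − (3)(8) = -60
O→J: (3)(-20) − (-8)(9) = 12
Σ = -1092
Area = |Σ|/2 = 546.

546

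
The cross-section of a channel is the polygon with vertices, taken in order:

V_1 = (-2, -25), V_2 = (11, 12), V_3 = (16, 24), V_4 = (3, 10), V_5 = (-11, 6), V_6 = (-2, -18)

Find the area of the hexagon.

381.5

Apply the shoelace formula: 2A = Σ (x_i·y_{i+1} − x_{i+1}·y_i), indices taken mod 6.
Cross-terms: 251, 72, 88, 128, 210, 14  ⇒  Σ = 763
Area = |Σ|/2 = 381.5.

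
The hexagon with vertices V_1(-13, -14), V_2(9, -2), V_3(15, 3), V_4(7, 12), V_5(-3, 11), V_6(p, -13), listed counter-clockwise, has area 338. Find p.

Write out the shoelace sum; only the two edges meeting at V_6 involve p:
2·Area = [((-3)·(-13) − p·11) + (p·(-14) − (-13)·(-13))] + 481
       = -25·p + 351 = 676
⇒ p = -13.

-13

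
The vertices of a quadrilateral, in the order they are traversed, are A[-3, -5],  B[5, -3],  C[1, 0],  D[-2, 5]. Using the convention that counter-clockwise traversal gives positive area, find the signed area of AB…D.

Apply the shoelace formula: 2A = Σ (x_i·y_{i+1} − x_{i+1}·y_i), indices taken mod 4.
Σ = (34) + (3) + (5) + (25) = 67
Signed area = Σ/2 = 33.5 (positive ⇒ counter-clockwise traversal).

33.5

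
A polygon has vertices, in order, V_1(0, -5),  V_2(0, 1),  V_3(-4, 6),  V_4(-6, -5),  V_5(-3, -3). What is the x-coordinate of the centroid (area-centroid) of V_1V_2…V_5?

Apply Gauss's area formula. First the cross-terms c_i = x_i·y_{i+1} − x_{i+1}·y_i:
  0, 4, 56, 3, 15  ⇒  2A = 78, A = 39.
Then Σ (x_i + x_{i+1})·c_i = -648, so x̄ = -648 / (6·39) = -36/13.

-36/13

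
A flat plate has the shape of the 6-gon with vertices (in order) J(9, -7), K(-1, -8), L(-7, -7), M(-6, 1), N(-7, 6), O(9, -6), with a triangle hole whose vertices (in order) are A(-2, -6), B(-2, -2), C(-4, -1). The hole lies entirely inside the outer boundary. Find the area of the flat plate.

109.5

Outer boundary:
Σ = (-79) + (-49) + (-49) + (-29) + (-12) + (-9) = -227
Area = |Σ|/2 = 113.5.
Hole:
Apply the shoelace (surveyor's) formula: 2A = Σ (x_i·y_{i+1} − x_{i+1}·y_i), indices taken mod 3.
Cross-terms: -8, -6, 22  ⇒  Σ = 8
Area = |Σ|/2 = 4.
Net area = 113.5 − 4 = 109.5.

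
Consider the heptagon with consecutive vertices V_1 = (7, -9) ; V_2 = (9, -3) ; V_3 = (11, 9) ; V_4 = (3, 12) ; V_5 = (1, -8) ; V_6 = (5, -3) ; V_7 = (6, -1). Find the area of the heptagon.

Σ = (60) + (114) + (105) + (-36) + (37) + (13) + (-47) = 246
Area = |Σ|/2 = 123.

123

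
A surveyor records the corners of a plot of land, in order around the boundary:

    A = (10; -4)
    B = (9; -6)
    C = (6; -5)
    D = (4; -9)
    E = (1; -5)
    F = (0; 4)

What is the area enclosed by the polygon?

57

Apply the surveyor's formula: 2A = Σ (x_i·y_{i+1} − x_{i+1}·y_i), indices taken mod 6.
Σ = (-24) + (-9) + (-34) + (-11) + (4) + (-40) = -114
Area = |Σ|/2 = 57.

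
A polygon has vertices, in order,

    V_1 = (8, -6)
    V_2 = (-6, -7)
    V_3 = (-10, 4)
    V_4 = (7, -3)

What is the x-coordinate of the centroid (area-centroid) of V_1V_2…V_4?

-174/101

Apply the shoelace (surveyor's) formula. First the cross-terms c_i = x_i·y_{i+1} − x_{i+1}·y_i:
  -92, -94, 2, -18  ⇒  2A = -202, A = -101.
Then Σ (x_i + x_{i+1})·c_i = 1044, so x̄ = 1044 / (6·(-101)) = -174/101.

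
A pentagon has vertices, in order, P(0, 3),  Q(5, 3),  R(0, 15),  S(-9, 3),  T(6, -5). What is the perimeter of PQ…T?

60

|PQ| = √((5)² + (0)²) = √25 = 5
|QR| = √((-5)² + (12)²) = √169 = 13
|RS| = √((-9)² + (-12)²) = √225 = 15
|ST| = √((15)² + (-8)²) = √289 = 17
|TP| = √((-6)² + (8)²) = √100 = 10
Perimeter = 5 + 13 + 15 + 17 + 10 = 60.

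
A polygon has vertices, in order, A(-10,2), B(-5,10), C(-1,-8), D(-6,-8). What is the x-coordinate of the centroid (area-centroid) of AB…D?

-467/86

Apply the shoelace formula. First the cross-terms c_i = x_i·y_{i+1} − x_{i+1}·y_i:
  -90, 50, -40, -92  ⇒  2A = -172, A = -86.
Then Σ (x_i + x_{i+1})·c_i = 2802, so x̄ = 2802 / (6·(-86)) = -467/86.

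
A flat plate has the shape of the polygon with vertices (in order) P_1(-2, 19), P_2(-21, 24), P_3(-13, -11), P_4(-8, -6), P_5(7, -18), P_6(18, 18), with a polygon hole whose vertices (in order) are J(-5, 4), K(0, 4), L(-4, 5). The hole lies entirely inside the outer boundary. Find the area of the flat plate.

946.5

Outer boundary:
Apply Gauss's area formula: 2A = Σ (x_i·y_{i+1} − x_{i+1}·y_i), indices taken mod 6.
Σ = (351) + (543) + (-10) + (186) + (450) + (378) = 1898
Area = |Σ|/2 = 949.
Hole:
Σ = (-20) + (16) + (9) = 5
Area = |Σ|/2 = 2.5.
Net area = 949 − 2.5 = 946.5.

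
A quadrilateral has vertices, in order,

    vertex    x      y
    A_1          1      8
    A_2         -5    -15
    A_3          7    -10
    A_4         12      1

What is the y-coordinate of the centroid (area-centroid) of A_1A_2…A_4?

Apply the surveyor's formula. First the cross-terms c_i = x_i·y_{i+1} − x_{i+1}·y_i:
  25, 155, 127, 95  ⇒  2A = 402, A = 201.
Then Σ (y_i + y_{i+1})·c_i = -4338, so ȳ = -4338 / (6·201) = -241/67.

-241/67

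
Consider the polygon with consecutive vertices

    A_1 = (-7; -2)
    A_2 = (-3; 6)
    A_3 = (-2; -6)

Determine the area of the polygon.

Cross-terms: -48, 30, -38  ⇒  Σ = -56
Area = |Σ|/2 = 28.

28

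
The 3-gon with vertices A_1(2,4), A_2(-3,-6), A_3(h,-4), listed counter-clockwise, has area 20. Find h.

2

The doubled signed area Σ (x_i y_{i+1} − x_{i+1} y_i) is linear in h.
With h=0 it equals 20; the coefficient of h is 10 (from the two edges through A_3).
So 10·h + 20 = 2·20 = 40 ⇒ h = 2.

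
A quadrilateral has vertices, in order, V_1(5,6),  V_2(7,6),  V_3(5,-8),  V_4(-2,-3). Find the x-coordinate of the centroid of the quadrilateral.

10/3

Apply Gauss's area formula. First the cross-terms c_i = x_i·y_{i+1} − x_{i+1}·y_i:
  -12, -86, -31, 3  ⇒  2A = -126, A = -63.
Then Σ (x_i + x_{i+1})·c_i = -1260, so x̄ = -1260 / (6·(-63)) = 10/3.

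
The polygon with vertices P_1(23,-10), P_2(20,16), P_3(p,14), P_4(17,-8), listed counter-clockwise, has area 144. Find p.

14

The doubled signed area Σ (x_i y_{i+1} − x_{i+1} y_i) is linear in p.
With p=0 it equals 624; the coefficient of p is -24 (from the two edges through P_3).
So -24·p + 624 = 2·144 = 288 ⇒ p = 14.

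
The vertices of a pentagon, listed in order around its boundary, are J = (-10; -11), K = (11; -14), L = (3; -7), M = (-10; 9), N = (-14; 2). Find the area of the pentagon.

Apply the shoelace formula: 2A = Σ (x_i·y_{i+1} − x_{i+1}·y_i), indices taken mod 5.
Σ = (261) + (-35) + (-43) + (106) + (174) = 463
Area = |Σ|/2 = 231.5.

231.5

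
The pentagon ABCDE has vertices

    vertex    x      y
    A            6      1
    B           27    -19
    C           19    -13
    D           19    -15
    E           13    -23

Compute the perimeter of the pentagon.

76

|AB| = √((21)² + (-20)²) = √841 = 29
|BC| = √((-8)² + (6)²) = √100 = 10
|CD| = √((0)² + (-2)²) = √4 = 2
|DE| = √((-6)² + (-8)²) = √100 = 10
|EA| = √((-7)² + (24)²) = √625 = 25
Perimeter = 29 + 10 + 2 + 10 + 25 = 76.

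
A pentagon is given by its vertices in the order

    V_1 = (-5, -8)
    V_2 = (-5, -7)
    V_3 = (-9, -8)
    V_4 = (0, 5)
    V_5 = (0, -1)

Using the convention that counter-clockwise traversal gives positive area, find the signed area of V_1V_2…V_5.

-39

Apply Gauss's area formula: 2A = Σ (x_i·y_{i+1} − x_{i+1}·y_i), indices taken mod 5.
Σ = (-5) + (-23) + (-45) + (0) + (-5) = -78
Signed area = Σ/2 = -39 (negative ⇒ clockwise traversal).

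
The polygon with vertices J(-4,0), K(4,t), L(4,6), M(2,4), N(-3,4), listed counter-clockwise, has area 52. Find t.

-5

Write out the shoelace sum; only the two edges meeting at K involve t:
2·Area = [((-4)·t − 4·0) + (4·6 − 4·t)] + 40
       = -8·t + 64 = 104
⇒ t = -5.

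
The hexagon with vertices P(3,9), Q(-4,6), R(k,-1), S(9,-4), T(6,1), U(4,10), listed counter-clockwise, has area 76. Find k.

The doubled signed area Σ (x_i y_{i+1} − x_{i+1} y_i) is linear in k.
With k=0 it equals 162; the coefficient of k is -10 (from the two edges through R).
So -10·k + 162 = 2·76 = 152 ⇒ k = 1.

1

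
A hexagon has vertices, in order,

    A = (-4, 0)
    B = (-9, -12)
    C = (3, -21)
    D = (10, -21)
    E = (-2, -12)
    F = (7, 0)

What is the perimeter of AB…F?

76

|AB| = √((-5)² + (-12)²) = √169 = 13
|BC| = √((12)² + (-9)²) = √225 = 15
|CD| = √((7)² + (0)²) = √49 = 7
|DE| = √((-12)² + (9)²) = √225 = 15
|EF| = √((9)² + (12)²) = √225 = 15
|FA| = √((-11)² + (0)²) = √121 = 11
Perimeter = 13 + 15 + 7 + 15 + 15 + 11 = 76.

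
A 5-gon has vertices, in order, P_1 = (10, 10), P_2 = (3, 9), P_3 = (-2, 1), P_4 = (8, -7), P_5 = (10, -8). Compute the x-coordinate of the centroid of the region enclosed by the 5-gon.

Apply the surveyor's formula. First the cross-terms c_i = x_i·y_{i+1} − x_{i+1}·y_i:
  60, 21, 6, 6, 180  ⇒  2A = 273, A = 136.5.
Then Σ (x_i + x_{i+1})·c_i = 4545, so x̄ = 4545 / (6·136.5) = 505/91.

505/91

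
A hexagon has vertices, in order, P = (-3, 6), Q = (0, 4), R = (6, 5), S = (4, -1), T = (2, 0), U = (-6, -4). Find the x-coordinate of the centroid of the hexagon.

-9/29

Apply the shoelace formula. First the cross-terms c_i = x_i·y_{i+1} − x_{i+1}·y_i:
  -12, -24, -26, 2, -8, -48  ⇒  2A = -116, A = -58.
Then Σ (x_i + x_{i+1})·c_i = 108, so x̄ = 108 / (6·(-58)) = -9/29.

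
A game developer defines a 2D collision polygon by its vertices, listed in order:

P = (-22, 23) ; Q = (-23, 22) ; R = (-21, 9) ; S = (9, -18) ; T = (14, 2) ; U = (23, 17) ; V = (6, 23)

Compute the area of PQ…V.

1065

Apply Gauss's area formula: 2A = Σ (x_i·y_{i+1} − x_{i+1}·y_i), indices taken mod 7.
Σ = (45) + (255) + (297) + (270) + (192) + (427) + (644) = 2130
Area = |Σ|/2 = 1065.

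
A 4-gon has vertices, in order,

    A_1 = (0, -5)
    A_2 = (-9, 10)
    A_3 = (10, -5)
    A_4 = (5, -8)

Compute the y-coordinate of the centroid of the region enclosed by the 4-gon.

-1

Apply the shoelace formula. First the cross-terms c_i = x_i·y_{i+1} − x_{i+1}·y_i:
  -45, -55, -55, -25  ⇒  2A = -180, A = -90.
Then Σ (y_i + y_{i+1})·c_i = 540, so ȳ = 540 / (6·(-90)) = -1.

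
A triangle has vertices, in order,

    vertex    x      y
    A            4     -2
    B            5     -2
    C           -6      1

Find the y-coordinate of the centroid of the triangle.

-1

Apply the surveyor's formula. First the cross-terms c_i = x_i·y_{i+1} − x_{i+1}·y_i:
  2, -7, 8  ⇒  2A = 3, A = 1.5.
Then Σ (y_i + y_{i+1})·c_i = -9, so ȳ = -9 / (6·1.5) = -1.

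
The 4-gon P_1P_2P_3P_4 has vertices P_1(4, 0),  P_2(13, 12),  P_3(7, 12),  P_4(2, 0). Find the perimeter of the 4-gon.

36

|P_1P_2| = √((9)² + (12)²) = √225 = 15
|P_2P_3| = √((-6)² + (0)²) = √36 = 6
|P_3P_4| = √((-5)² + (-12)²) = √169 = 13
|P_4P_1| = √((2)² + (0)²) = √4 = 2
Perimeter = 15 + 6 + 13 + 2 = 36.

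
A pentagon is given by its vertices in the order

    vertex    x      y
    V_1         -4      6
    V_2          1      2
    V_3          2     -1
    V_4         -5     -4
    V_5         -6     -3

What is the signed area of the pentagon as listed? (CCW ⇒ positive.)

-44.5

Apply the surveyor's formula: 2A = Σ (x_i·y_{i+1} − x_{i+1}·y_i), indices taken mod 5.
Σ = (-14) + (-5) + (-13) + (-9) + (-48) = -89
Signed area = Σ/2 = -44.5 (negative ⇒ clockwise traversal).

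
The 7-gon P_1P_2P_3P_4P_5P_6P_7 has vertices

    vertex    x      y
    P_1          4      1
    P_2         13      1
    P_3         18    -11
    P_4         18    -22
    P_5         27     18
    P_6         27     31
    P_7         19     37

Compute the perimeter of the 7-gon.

|P_1P_2| = √((9)² + (0)²) = √81 = 9
|P_2P_3| = √((5)² + (-12)²) = √169 = 13
|P_3P_4| = √((0)² + (-11)²) = √121 = 11
|P_4P_5| = √((9)² + (40)²) = √1681 = 41
|P_5P_6| = √((0)² + (13)²) = √169 = 13
|P_6P_7| = √((-8)² + (6)²) = √100 = 10
|P_7P_1| = √((-15)² + (-36)²) = √1521 = 39
Perimeter = 9 + 13 + 11 + 41 + 13 + 10 + 39 = 136.

136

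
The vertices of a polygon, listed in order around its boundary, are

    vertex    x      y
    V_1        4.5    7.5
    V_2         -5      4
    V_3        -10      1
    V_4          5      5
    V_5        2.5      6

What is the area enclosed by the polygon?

22.375

Cross-terms: 55.5, 35, -55, 17.5, -8.25  ⇒  Σ = 44.75
Area = |Σ|/2 = 22.375.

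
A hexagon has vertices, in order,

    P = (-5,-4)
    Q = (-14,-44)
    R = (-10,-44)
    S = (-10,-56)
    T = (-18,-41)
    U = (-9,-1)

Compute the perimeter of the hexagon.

120

|PQ| = √((-9)² + (-40)²) = √1681 = 41
|QR| = √((4)² + (0)²) = √16 = 4
|RS| = √((0)² + (-12)²) = √144 = 12
|ST| = √((-8)² + (15)²) = √289 = 17
|TU| = √((9)² + (40)²) = √1681 = 41
|UP| = √((4)² + (-3)²) = √25 = 5
Perimeter = 41 + 4 + 12 + 17 + 41 + 5 = 120.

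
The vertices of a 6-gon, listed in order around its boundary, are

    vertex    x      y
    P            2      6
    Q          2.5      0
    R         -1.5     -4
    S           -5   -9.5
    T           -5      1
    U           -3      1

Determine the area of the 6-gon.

52.625

Apply the shoelace formula: 2A = Σ (x_i·y_{i+1} − x_{i+1}·y_i), indices taken mod 6.
P→Q: (2)(0) − (2.5)(6) = -15
Q→R: (2.5)(-4) − (-1.5)(0) = -10
R→S: (-1.5)(-9.5) − (-5)(-4) = -5.75
S→T: (-5)(1) − (-5)(-9.5) = -52.5
T→U: (-5)(1) − (-3)(1) = -2
U→P: (-3)(6) − (2)(1) = -20
Σ = -105.25
Area = |Σ|/2 = 52.625.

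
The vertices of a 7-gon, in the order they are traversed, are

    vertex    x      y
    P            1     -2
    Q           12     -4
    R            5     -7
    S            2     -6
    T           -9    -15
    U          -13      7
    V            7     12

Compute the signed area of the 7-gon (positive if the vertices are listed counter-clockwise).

-316.5

Apply the shoelace (surveyor's) formula: 2A = Σ (x_i·y_{i+1} − x_{i+1}·y_i), indices taken mod 7.
Σ = (20) + (-64) + (-16) + (-84) + (-258) + (-205) + (-26) = -633
Signed area = Σ/2 = -316.5 (negative ⇒ clockwise traversal).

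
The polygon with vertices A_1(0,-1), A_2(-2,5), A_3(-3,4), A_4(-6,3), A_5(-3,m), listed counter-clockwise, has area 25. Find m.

-3

The doubled signed area Σ (x_i y_{i+1} − x_{i+1} y_i) is linear in m.
With m=0 it equals 32; the coefficient of m is -6 (from the two edges through A_5).
So -6·m + 32 = 2·25 = 50 ⇒ m = -3.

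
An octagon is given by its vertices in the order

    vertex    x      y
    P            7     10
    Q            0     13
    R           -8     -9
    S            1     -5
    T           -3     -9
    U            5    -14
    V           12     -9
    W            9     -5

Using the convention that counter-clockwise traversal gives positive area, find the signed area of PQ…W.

Apply the surveyor's formula: 2A = Σ (x_i·y_{i+1} − x_{i+1}·y_i), indices taken mod 8.
Σ = (91) + (104) + (49) + (-24) + (87) + (123) + (21) + (125) = 576
Signed area = Σ/2 = 288 (positive ⇒ counter-clockwise traversal).

288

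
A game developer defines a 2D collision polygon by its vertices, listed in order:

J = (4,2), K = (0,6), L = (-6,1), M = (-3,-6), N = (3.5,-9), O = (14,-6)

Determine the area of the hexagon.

Apply Gauss's area formula: 2A = Σ (x_i·y_{i+1} − x_{i+1}·y_i), indices taken mod 6.
Σ = (24) + (36) + (39) + (48) + (105) + (52) = 304
Area = |Σ|/2 = 152.

152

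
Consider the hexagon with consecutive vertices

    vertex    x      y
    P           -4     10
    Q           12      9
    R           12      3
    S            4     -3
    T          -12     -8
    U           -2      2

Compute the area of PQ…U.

198

Apply the shoelace formula: 2A = Σ (x_i·y_{i+1} − x_{i+1}·y_i), indices taken mod 6.
Cross-terms: -156, -72, -48, -68, -40, -12  ⇒  Σ = -396
Area = |Σ|/2 = 198.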